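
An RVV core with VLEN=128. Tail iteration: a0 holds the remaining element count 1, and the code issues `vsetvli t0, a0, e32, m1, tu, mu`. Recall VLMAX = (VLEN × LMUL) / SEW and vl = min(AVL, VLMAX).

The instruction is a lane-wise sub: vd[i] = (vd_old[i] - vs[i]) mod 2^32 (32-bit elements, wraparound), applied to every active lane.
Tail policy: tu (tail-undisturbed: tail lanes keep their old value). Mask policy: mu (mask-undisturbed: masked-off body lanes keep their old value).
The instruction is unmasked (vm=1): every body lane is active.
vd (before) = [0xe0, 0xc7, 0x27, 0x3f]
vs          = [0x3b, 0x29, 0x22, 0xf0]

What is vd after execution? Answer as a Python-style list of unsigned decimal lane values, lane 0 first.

VLMAX = (128 × 1) / 32 = 4 lanes
vl ← min(1, 4) = 1
vd[0] sub(0xe0,0x3b) -> 0xa5
vd[1] tail/keep -> 0xc7
vd[2] tail/keep -> 0x27
vd[3] tail/keep -> 0x3f

vd = [165, 199, 39, 63]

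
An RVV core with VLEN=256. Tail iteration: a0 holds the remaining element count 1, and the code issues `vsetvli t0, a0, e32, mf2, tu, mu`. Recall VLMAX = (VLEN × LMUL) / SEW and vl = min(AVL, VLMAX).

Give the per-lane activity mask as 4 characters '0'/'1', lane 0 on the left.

VLMAX = (256 × 1/2) / 32 = 4 lanes
vl ← min(1, 4) = 1
bits (lane 0 leftmost): 1000

predicate = 1000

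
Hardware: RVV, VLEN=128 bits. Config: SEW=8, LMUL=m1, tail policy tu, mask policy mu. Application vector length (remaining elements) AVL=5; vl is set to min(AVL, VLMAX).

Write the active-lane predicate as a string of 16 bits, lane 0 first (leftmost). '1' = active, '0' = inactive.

predicate = 1111100000000000

lanes per group: 128·1/8 = 16
vl ← min(5, 16) = 5
bits (lane 0 leftmost): 1111100000000000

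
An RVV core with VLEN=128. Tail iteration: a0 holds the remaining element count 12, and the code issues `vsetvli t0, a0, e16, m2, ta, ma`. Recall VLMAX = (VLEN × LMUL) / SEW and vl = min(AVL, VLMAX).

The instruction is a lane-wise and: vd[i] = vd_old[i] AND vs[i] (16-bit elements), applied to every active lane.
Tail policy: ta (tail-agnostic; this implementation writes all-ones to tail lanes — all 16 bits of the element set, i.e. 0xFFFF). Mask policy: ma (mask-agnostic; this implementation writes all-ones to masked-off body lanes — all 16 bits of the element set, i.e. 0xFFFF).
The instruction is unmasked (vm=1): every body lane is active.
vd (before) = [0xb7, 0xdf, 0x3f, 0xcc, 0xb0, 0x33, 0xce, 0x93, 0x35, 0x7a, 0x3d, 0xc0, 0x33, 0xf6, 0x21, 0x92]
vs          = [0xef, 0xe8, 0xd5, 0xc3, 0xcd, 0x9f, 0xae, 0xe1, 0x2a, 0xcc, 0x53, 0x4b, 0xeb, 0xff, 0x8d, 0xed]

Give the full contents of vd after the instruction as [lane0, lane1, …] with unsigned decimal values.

VLMAX = VLEN×LMUL/SEW = 128×2/16 = 16
vl = min(AVL, VLMAX) = min(12, 16) = 12
  i=0: and(0xb7,0xef) → 167
  i=1: and(0xdf,0xe8) → 200
  i=2: and(0x3f,0xd5) → 21
  i=3: and(0xcc,0xc3) → 192
  i=4: and(0xb0,0xcd) → 128
  i=5: and(0x33,0x9f) → 19
  i=6: and(0xce,0xae) → 142
  i=7: and(0x93,0xe1) → 129
  i=8: and(0x35,0x2a) → 32
  i=9: and(0x7a,0xcc) → 72
  i=10: and(0x3d,0x53) → 17
  i=11: and(0xc0,0x4b) → 64
  i=12: tail/ones → 65535
  i=13: tail/ones → 65535
  i=14: tail/ones → 65535
  i=15: tail/ones → 65535

vd = [167, 200, 21, 192, 128, 19, 142, 129, 32, 72, 17, 64, 65535, 65535, 65535, 65535]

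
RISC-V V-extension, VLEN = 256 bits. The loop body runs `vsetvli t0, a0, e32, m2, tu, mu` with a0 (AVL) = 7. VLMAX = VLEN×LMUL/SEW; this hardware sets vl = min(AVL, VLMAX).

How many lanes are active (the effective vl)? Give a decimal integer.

vl = 7

VLMAX = (256 × 2) / 32 = 16 lanes
vl = min(AVL, VLMAX) = min(7, 16) = 7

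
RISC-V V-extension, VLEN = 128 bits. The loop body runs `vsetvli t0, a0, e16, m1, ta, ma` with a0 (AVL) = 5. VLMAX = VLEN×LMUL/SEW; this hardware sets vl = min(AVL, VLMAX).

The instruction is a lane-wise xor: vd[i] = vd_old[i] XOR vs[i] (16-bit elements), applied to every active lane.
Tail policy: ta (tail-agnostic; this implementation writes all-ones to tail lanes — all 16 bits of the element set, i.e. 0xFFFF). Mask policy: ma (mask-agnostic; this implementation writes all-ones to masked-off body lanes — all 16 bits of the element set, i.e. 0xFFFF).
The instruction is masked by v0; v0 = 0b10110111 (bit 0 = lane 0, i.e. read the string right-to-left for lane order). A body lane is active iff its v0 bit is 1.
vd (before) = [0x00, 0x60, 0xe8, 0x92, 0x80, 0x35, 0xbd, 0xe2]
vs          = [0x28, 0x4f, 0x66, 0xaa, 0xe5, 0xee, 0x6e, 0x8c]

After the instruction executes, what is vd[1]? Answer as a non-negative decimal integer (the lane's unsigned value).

vd[1] = 47

lanes per group: 128·1/16 = 8
vl = min(AVL, VLMAX) = min(5, 8) = 5
lane  0: xor(0x00,0x28) ⇒ 0x28
lane  1: xor(0x60,0x4f) ⇒ 0x2f
lane  2: xor(0xe8,0x66) ⇒ 0x8e
lane  3: mask-off/ones ⇒ 0xffff
lane  4: xor(0x80,0xe5) ⇒ 0x65
lane  5: tail/ones ⇒ 0xffff
lane  6: tail/ones ⇒ 0xffff
lane  7: tail/ones ⇒ 0xffff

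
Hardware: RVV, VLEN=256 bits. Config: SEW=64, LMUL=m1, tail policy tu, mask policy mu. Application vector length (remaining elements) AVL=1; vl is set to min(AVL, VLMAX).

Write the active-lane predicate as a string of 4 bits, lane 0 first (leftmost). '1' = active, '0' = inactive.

predicate = 1000

VLMAX = (256 × 1) / 64 = 4 lanes
vl = min(AVL, VLMAX) = min(1, 4) = 1
bits (lane 0 leftmost): 1000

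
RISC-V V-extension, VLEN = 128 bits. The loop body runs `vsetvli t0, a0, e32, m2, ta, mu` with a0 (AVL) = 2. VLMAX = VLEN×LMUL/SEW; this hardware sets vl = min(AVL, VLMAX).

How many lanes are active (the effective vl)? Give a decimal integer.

vl = 2

VLMAX = (128 × 2) / 32 = 8 lanes
vl ← min(2, 8) = 2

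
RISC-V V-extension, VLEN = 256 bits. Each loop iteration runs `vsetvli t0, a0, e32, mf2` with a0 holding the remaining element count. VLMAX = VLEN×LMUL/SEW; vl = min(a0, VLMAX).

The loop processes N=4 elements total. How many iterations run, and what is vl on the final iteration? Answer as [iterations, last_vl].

[iterations, last_vl] = [1, 4]

VLMAX = VLEN×LMUL/SEW = 256×1/2/32 = 4
iterations = ceil(4/4) = 1; final-pass vl = 4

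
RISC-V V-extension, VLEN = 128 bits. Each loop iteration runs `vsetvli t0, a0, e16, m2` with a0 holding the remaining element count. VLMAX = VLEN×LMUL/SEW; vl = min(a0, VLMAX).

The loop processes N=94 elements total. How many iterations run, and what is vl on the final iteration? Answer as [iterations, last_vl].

VLMAX = (128 × 2) / 16 = 16 lanes
iterations = ceil(94/16) = 6; final-pass vl = 14

[iterations, last_vl] = [6, 14]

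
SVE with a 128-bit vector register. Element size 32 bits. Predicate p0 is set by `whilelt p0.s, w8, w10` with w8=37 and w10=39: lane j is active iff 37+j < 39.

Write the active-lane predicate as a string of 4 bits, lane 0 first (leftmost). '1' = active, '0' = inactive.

register lanes = 128/32 = 4
whilelt: lane j active iff 37+j < 39 → j < 2 → 2 active
bits (lane 0 leftmost): 1100

predicate = 1100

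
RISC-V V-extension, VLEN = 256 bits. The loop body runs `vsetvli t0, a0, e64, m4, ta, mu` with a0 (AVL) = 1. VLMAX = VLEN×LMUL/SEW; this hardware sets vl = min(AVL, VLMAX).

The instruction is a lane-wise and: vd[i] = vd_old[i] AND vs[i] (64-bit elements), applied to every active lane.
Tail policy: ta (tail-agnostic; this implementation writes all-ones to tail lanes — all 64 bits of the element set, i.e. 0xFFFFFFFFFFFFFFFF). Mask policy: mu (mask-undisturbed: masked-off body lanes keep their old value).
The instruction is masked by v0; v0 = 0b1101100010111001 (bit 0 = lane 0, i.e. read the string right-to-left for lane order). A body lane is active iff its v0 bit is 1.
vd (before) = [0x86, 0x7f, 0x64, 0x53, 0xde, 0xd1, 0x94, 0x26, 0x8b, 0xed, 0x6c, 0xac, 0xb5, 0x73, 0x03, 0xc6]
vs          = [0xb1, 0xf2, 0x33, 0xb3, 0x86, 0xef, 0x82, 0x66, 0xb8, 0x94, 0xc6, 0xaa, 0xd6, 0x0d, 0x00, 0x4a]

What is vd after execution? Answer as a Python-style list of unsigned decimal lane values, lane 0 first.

vd = [128, 18446744073709551615, 18446744073709551615, 18446744073709551615, 18446744073709551615, 18446744073709551615, 18446744073709551615, 18446744073709551615, 18446744073709551615, 18446744073709551615, 18446744073709551615, 18446744073709551615, 18446744073709551615, 18446744073709551615, 18446744073709551615, 18446744073709551615]

VLMAX = (256 × 4) / 64 = 16 lanes
AVL=1 ≤ VLMAX=16, so vl = 1
  i=0: and(0x86,0xb1) → 128
  i=1: tail/ones → 18446744073709551615
  i=2: tail/ones → 18446744073709551615
  i=3: tail/ones → 18446744073709551615
  i=4: tail/ones → 18446744073709551615
  i=5: tail/ones → 18446744073709551615
  i=6: tail/ones → 18446744073709551615
  i=7: tail/ones → 18446744073709551615
  i=8: tail/ones → 18446744073709551615
  i=9: tail/ones → 18446744073709551615
  i=10: tail/ones → 18446744073709551615
  i=11: tail/ones → 18446744073709551615
  i=12: tail/ones → 18446744073709551615
  i=13: tail/ones → 18446744073709551615
  i=14: tail/ones → 18446744073709551615
  i=15: tail/ones → 18446744073709551615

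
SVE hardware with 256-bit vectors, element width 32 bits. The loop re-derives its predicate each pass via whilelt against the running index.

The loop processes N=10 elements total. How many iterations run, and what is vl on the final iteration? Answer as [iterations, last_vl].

register lanes = 256/32 = 8
N=10: ⌈10/8⌉ = 2 iters; last vl = 10 − 1×8 = 2

[iterations, last_vl] = [2, 2]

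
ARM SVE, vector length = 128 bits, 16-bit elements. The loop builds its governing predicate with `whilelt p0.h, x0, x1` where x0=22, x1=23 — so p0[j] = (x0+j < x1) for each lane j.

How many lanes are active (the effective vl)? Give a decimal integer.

register lanes = 128/16 = 8
p0[j] = (22+j < 23); true for j=0..0 → 1 lanes set

vl = 1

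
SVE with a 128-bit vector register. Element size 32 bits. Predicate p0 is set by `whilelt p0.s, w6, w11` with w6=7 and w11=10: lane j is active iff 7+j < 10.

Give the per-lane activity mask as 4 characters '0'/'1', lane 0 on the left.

lane count: 128 div 32 = 4
p0[j] = (7+j < 10); true for j=0..2 → 3 lanes set
bits (lane 0 leftmost): 1110

predicate = 1110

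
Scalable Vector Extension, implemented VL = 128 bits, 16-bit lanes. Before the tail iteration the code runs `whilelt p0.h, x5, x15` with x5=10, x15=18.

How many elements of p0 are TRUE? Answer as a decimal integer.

vl = 8

lane count: 128 div 16 = 8
active while 10+j < 18, i.e. j ∈ [0,8) capped at 8 ⇒ 8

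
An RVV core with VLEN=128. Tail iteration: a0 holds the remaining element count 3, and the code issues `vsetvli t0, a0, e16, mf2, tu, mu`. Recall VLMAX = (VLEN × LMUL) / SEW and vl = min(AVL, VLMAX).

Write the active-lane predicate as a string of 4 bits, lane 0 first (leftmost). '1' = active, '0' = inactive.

predicate = 1110

lanes per group: 128·1/2/16 = 4
vl = min(AVL, VLMAX) = min(3, 4) = 3
bits (lane 0 leftmost): 1110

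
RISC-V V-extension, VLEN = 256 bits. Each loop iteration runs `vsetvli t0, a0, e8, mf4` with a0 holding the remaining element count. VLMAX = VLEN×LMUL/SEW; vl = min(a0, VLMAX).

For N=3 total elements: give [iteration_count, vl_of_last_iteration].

lanes per group: 256·1/4/8 = 8
3 elements at 8/iter → 1 passes, remainder 3 on the last

[iterations, last_vl] = [1, 3]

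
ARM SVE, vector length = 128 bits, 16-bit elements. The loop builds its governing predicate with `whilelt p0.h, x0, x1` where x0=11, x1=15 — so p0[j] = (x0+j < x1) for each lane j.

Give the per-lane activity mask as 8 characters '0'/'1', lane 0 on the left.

predicate = 11110000

lane count: 128 div 16 = 8
p0[j] = (11+j < 15); true for j=0..3 → 4 lanes set
bits (lane 0 leftmost): 11110000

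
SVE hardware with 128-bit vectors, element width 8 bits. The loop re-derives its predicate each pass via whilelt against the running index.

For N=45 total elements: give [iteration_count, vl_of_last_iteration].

register lanes = 128/8 = 16
N=45: ⌈45/16⌉ = 3 iters; last vl = 45 − 2×16 = 13

[iterations, last_vl] = [3, 13]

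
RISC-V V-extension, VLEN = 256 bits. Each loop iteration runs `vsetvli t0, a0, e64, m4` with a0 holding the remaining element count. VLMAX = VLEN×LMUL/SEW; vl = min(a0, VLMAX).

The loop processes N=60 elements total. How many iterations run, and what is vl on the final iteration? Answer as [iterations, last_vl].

[iterations, last_vl] = [4, 12]

lanes per group: 256·4/64 = 16
N=60: ⌈60/16⌉ = 4 iters; last vl = 60 − 3×16 = 12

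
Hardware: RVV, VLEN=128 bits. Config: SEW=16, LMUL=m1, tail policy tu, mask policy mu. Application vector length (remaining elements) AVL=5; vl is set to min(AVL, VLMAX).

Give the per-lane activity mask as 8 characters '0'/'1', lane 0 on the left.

lanes per group: 128·1/16 = 8
vl = min(AVL, VLMAX) = min(5, 8) = 5
bits (lane 0 leftmost): 11111000

predicate = 11111000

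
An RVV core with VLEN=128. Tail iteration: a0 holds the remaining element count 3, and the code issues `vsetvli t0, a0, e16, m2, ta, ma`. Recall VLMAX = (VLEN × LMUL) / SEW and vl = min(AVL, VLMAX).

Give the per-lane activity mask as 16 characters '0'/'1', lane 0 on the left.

VLMAX = (128 × 2) / 16 = 16 lanes
vl = min(AVL, VLMAX) = min(3, 16) = 3
bits (lane 0 leftmost): 1110000000000000

predicate = 1110000000000000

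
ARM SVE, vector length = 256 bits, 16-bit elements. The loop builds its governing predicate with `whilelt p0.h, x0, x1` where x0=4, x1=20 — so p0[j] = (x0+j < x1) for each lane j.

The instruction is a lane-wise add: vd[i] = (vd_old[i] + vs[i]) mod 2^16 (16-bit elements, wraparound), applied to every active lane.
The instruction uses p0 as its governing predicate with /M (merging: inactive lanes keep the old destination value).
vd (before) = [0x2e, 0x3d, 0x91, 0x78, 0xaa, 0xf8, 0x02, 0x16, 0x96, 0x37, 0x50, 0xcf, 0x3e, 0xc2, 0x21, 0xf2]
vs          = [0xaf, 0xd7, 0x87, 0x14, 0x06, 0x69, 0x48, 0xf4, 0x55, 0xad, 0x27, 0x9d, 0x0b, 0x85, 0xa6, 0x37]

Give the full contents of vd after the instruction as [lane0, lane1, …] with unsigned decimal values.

vd = [221, 276, 280, 140, 176, 353, 74, 266, 235, 228, 119, 364, 73, 327, 199, 297]

256-bit reg / 16-bit elem → 16 lanes
p0[j] = (4+j < 20); true for j=0..15 → 16 lanes set
lane  0: add(0x2e,0xaf) ⇒ 0xdd
lane  1: add(0x3d,0xd7) ⇒ 0x114
lane  2: add(0x91,0x87) ⇒ 0x118
lane  3: add(0x78,0x14) ⇒ 0x8c
lane  4: add(0xaa,0x06) ⇒ 0xb0
lane  5: add(0xf8,0x69) ⇒ 0x161
lane  6: add(0x02,0x48) ⇒ 0x4a
lane  7: add(0x16,0xf4) ⇒ 0x10a
lane  8: add(0x96,0x55) ⇒ 0xeb
lane  9: add(0x37,0xad) ⇒ 0xe4
lane 10: add(0x50,0x27) ⇒ 0x77
lane 11: add(0xcf,0x9d) ⇒ 0x16c
lane 12: add(0x3e,0x0b) ⇒ 0x49
lane 13: add(0xc2,0x85) ⇒ 0x147
lane 14: add(0x21,0xa6) ⇒ 0xc7
lane 15: add(0xf2,0x37) ⇒ 0x129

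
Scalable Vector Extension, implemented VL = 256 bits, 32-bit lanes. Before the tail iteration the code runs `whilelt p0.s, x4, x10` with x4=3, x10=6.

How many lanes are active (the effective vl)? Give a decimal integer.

lane count: 256 div 32 = 8
p0[j] = (3+j < 6); true for j=0..2 → 3 lanes set

vl = 3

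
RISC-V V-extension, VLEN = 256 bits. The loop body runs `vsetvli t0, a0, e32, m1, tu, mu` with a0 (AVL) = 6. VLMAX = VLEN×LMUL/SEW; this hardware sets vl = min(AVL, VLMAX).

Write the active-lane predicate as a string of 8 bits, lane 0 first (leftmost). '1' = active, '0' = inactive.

predicate = 11111100

lanes per group: 256·1/32 = 8
vl = min(AVL, VLMAX) = min(6, 8) = 6
bits (lane 0 leftmost): 11111100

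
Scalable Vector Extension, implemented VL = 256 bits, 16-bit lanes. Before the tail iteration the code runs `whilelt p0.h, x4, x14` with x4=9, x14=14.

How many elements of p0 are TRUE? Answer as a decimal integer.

vl = 5

256-bit reg / 16-bit elem → 16 lanes
p0[j] = (9+j < 14); true for j=0..4 → 5 lanes set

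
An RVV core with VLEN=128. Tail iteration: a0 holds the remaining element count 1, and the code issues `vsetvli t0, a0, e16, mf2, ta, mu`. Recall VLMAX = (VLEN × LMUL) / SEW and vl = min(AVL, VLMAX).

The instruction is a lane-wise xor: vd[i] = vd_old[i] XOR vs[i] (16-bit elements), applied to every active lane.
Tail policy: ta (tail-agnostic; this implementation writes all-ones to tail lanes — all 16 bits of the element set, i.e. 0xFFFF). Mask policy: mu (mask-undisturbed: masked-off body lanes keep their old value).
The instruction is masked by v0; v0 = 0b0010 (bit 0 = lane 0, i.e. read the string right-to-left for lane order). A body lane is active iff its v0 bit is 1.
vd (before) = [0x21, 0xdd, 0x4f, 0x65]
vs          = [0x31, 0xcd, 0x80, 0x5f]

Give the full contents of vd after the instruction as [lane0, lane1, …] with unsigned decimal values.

lanes per group: 128·1/2/16 = 4
AVL=1 ≤ VLMAX=4, so vl = 1
  i=0: mask-off/keep → 33
  i=1: tail/ones → 65535
  i=2: tail/ones → 65535
  i=3: tail/ones → 65535

vd = [33, 65535, 65535, 65535]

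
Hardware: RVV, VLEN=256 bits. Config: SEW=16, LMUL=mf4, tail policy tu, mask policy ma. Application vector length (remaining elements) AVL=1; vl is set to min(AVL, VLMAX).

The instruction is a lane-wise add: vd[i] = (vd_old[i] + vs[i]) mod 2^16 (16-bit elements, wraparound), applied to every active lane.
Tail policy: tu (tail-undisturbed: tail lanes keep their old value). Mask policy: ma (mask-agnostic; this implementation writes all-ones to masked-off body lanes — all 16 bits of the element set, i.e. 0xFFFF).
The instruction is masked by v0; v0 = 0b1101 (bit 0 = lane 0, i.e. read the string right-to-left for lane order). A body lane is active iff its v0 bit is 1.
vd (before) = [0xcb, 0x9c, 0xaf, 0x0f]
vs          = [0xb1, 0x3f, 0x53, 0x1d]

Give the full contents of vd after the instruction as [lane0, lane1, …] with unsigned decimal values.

VLMAX = (256 × 1/4) / 16 = 4 lanes
vl ← min(1, 4) = 1
  i=0: add(0xcb,0xb1) → 380
  i=1: tail/keep → 156
  i=2: tail/keep → 175
  i=3: tail/keep → 15

vd = [380, 156, 175, 15]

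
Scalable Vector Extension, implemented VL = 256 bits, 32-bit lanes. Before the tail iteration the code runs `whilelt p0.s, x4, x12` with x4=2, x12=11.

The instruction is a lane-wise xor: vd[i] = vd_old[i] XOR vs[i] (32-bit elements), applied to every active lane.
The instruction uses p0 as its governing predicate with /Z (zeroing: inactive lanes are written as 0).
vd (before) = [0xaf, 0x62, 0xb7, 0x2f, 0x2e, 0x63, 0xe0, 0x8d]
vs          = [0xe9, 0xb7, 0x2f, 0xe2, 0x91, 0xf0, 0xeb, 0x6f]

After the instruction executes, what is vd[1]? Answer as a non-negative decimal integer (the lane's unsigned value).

vd[1] = 213

lane count: 256 div 32 = 8
whilelt: lane j active iff 2+j < 11 → j < 9 → 8 active
vd[0] xor(0xaf,0xe9) -> 0x46
vd[1] xor(0x62,0xb7) -> 0xd5
vd[2] xor(0xb7,0x2f) -> 0x98
vd[3] xor(0x2f,0xe2) -> 0xcd
vd[4] xor(0x2e,0x91) -> 0xbf
vd[5] xor(0x63,0xf0) -> 0x93
vd[6] xor(0xe0,0xeb) -> 0x0b
vd[7] xor(0x8d,0x6f) -> 0xe2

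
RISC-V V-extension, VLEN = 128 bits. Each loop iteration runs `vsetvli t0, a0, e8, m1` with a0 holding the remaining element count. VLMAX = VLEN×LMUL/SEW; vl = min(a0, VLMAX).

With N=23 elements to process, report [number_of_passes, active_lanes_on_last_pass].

[iterations, last_vl] = [2, 7]

VLMAX = (128 × 1) / 8 = 16 lanes
iterations = ceil(23/16) = 2; final-pass vl = 7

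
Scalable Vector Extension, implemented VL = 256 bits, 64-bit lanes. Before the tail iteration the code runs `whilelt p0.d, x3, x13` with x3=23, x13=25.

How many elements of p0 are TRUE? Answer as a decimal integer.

vl = 2

256-bit reg / 64-bit elem → 4 lanes
active while 23+j < 25, i.e. j ∈ [0,2) capped at 4 ⇒ 2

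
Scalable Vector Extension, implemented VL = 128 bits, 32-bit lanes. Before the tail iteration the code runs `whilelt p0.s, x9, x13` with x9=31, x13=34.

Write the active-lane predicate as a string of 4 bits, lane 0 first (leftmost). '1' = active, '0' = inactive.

predicate = 1110

lane count: 128 div 32 = 4
active while 31+j < 34, i.e. j ∈ [0,3) capped at 4 ⇒ 3
bits (lane 0 leftmost): 1110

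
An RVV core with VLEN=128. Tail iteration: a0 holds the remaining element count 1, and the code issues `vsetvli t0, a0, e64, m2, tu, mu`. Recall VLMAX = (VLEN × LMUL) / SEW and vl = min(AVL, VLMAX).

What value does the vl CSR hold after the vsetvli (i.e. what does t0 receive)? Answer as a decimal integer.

lanes per group: 128·2/64 = 4
AVL=1 ≤ VLMAX=4, so vl = 1

vl = 1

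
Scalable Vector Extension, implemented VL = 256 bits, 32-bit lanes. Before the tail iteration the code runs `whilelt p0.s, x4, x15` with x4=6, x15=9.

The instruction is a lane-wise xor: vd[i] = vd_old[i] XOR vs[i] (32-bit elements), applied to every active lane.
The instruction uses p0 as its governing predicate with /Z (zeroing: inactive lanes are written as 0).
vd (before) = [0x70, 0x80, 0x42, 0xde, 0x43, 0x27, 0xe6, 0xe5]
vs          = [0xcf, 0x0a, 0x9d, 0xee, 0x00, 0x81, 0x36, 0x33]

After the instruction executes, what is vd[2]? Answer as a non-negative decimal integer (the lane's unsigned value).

vd[2] = 223

register lanes = 256/32 = 8
active while 6+j < 9, i.e. j ∈ [0,3) capped at 8 ⇒ 3
  i=0: xor(0x70,0xcf) → 191
  i=1: xor(0x80,0x0a) → 138
  i=2: xor(0x42,0x9d) → 223
  i=3: tail/zero → 0
  i=4: tail/zero → 0
  i=5: tail/zero → 0
  i=6: tail/zero → 0
  i=7: tail/zero → 0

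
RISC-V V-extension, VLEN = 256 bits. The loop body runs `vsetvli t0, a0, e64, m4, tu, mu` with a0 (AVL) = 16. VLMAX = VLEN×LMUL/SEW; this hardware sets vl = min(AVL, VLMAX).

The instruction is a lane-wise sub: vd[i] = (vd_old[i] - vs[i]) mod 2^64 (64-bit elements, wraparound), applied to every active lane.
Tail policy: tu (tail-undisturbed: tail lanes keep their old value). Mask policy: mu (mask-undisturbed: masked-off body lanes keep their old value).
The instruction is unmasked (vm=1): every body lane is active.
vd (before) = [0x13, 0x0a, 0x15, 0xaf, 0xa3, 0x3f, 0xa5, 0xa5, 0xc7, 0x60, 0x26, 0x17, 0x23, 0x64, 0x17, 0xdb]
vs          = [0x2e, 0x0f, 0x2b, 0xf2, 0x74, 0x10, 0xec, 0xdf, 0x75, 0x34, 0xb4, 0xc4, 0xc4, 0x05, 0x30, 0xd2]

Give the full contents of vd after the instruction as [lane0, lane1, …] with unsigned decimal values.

VLMAX = (256 × 4) / 64 = 16 lanes
AVL=16 ≤ VLMAX=16, so vl = 16
  i=0: sub(0x13,0x2e) → 18446744073709551589
  i=1: sub(0x0a,0x0f) → 18446744073709551611
  i=2: sub(0x15,0x2b) → 18446744073709551594
  i=3: sub(0xaf,0xf2) → 18446744073709551549
  i=4: sub(0xa3,0x74) → 47
  i=5: sub(0x3f,0x10) → 47
  i=6: sub(0xa5,0xec) → 18446744073709551545
  i=7: sub(0xa5,0xdf) → 18446744073709551558
  i=8: sub(0xc7,0x75) → 82
  i=9: sub(0x60,0x34) → 44
  i=10: sub(0x26,0xb4) → 18446744073709551474
  i=11: sub(0x17,0xc4) → 18446744073709551443
  i=12: sub(0x23,0xc4) → 18446744073709551455
  i=13: sub(0x64,0x05) → 95
  i=14: sub(0x17,0x30) → 18446744073709551591
  i=15: sub(0xdb,0xd2) → 9

vd = [18446744073709551589, 18446744073709551611, 18446744073709551594, 18446744073709551549, 47, 47, 18446744073709551545, 18446744073709551558, 82, 44, 18446744073709551474, 18446744073709551443, 18446744073709551455, 95, 18446744073709551591, 9]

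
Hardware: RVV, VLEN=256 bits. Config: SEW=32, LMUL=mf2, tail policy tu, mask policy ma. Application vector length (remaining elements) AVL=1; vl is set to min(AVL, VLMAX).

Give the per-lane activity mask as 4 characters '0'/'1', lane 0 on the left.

lanes per group: 256·1/2/32 = 4
vl = min(AVL, VLMAX) = min(1, 4) = 1
bits (lane 0 leftmost): 1000

predicate = 1000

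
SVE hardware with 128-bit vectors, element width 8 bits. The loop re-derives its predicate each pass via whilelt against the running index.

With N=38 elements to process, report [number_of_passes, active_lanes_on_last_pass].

[iterations, last_vl] = [3, 6]

register lanes = 128/8 = 16
iterations = ceil(38/16) = 3; final-pass vl = 6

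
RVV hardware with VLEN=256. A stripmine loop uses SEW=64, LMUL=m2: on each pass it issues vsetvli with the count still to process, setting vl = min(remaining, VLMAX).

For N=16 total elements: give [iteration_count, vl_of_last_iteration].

[iterations, last_vl] = [2, 8]

VLMAX = (256 × 2) / 64 = 8 lanes
N=16: ⌈16/8⌉ = 2 iters; last vl = 16 − 1×8 = 8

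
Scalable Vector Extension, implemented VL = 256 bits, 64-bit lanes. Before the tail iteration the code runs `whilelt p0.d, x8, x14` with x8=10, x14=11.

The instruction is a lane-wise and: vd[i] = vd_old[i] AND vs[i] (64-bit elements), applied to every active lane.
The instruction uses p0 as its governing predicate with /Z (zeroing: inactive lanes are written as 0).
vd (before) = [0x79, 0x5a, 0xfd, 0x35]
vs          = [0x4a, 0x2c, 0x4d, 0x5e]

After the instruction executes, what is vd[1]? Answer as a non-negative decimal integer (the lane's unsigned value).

vd[1] = 0

lane count: 256 div 64 = 4
active while 10+j < 11, i.e. j ∈ [0,1) capped at 4 ⇒ 1
  i=0: and(0x79,0x4a) → 72
  i=1: tail/zero → 0
  i=2: tail/zero → 0
  i=3: tail/zero → 0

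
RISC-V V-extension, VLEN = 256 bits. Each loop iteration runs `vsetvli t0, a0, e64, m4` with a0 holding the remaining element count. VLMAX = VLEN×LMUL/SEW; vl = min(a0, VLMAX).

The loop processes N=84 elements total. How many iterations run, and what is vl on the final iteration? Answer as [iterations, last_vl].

[iterations, last_vl] = [6, 4]

lanes per group: 256·4/64 = 16
iterations = ceil(84/16) = 6; final-pass vl = 4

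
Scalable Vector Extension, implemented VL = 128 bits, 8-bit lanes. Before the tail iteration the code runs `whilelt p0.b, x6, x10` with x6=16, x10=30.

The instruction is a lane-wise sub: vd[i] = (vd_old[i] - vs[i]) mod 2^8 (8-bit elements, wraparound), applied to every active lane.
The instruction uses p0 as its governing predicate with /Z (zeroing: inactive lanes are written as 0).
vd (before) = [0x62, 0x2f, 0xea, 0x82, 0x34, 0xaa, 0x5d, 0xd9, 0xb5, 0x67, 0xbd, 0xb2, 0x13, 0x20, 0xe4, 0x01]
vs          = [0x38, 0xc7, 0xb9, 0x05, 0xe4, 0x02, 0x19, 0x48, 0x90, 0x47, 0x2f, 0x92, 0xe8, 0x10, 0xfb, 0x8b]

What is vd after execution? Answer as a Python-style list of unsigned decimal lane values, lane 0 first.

vd = [42, 104, 49, 125, 80, 168, 68, 145, 37, 32, 142, 32, 43, 16, 0, 0]

lane count: 128 div 8 = 16
active while 16+j < 30, i.e. j ∈ [0,14) capped at 16 ⇒ 14
  i=0: sub(0x62,0x38) → 42
  i=1: sub(0x2f,0xc7) → 104
  i=2: sub(0xea,0xb9) → 49
  i=3: sub(0x82,0x05) → 125
  i=4: sub(0x34,0xe4) → 80
  i=5: sub(0xaa,0x02) → 168
  i=6: sub(0x5d,0x19) → 68
  i=7: sub(0xd9,0x48) → 145
  i=8: sub(0xb5,0x90) → 37
  i=9: sub(0x67,0x47) → 32
  i=10: sub(0xbd,0x2f) → 142
  i=11: sub(0xb2,0x92) → 32
  i=12: sub(0x13,0xe8) → 43
  i=13: sub(0x20,0x10) → 16
  i=14: tail/zero → 0
  i=15: tail/zero → 0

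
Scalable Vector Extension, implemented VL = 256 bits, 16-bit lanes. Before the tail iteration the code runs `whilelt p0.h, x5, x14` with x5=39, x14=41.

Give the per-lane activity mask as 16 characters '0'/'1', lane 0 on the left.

predicate = 1100000000000000

256-bit reg / 16-bit elem → 16 lanes
whilelt: lane j active iff 39+j < 41 → j < 2 → 2 active
bits (lane 0 leftmost): 1100000000000000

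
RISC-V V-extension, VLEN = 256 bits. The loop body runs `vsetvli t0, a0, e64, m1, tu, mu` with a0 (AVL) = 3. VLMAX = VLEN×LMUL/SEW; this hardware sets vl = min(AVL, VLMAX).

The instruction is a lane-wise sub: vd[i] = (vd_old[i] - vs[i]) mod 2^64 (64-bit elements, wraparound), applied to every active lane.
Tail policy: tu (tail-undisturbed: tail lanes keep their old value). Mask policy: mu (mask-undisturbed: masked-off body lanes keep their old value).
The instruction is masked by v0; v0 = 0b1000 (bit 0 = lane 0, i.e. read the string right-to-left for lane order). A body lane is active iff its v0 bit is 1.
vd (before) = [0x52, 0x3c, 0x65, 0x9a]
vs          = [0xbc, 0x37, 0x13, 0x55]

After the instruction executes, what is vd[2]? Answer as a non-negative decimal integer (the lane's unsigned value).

vd[2] = 101

lanes per group: 256·1/64 = 4
vl = min(AVL, VLMAX) = min(3, 4) = 3
[0] mask-off/keep = 0x52
[1] mask-off/keep = 0x3c
[2] mask-off/keep = 0x65
[3] tail/keep = 0x9a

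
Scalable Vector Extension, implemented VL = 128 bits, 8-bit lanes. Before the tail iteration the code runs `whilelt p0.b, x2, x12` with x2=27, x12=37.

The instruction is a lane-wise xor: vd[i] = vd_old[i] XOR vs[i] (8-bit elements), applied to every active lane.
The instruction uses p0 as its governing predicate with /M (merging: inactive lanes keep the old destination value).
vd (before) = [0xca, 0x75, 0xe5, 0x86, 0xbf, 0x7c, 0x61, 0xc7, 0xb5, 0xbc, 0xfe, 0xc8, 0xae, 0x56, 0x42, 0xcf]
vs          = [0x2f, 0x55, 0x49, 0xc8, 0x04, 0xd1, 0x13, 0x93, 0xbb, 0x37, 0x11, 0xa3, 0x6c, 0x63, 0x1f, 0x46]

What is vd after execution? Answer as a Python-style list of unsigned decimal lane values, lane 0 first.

vd = [229, 32, 172, 78, 187, 173, 114, 84, 14, 139, 254, 200, 174, 86, 66, 207]

lane count: 128 div 8 = 16
p0[j] = (27+j < 37); true for j=0..9 → 10 lanes set
lane  0: xor(0xca,0x2f) ⇒ 0xe5
lane  1: xor(0x75,0x55) ⇒ 0x20
lane  2: xor(0xe5,0x49) ⇒ 0xac
lane  3: xor(0x86,0xc8) ⇒ 0x4e
lane  4: xor(0xbf,0x04) ⇒ 0xbb
lane  5: xor(0x7c,0xd1) ⇒ 0xad
lane  6: xor(0x61,0x13) ⇒ 0x72
lane  7: xor(0xc7,0x93) ⇒ 0x54
lane  8: xor(0xb5,0xbb) ⇒ 0x0e
lane  9: xor(0xbc,0x37) ⇒ 0x8b
lane 10: tail/keep ⇒ 0xfe
lane 11: tail/keep ⇒ 0xc8
lane 12: tail/keep ⇒ 0xae
lane 13: tail/keep ⇒ 0x56
lane 14: tail/keep ⇒ 0x42
lane 15: tail/keep ⇒ 0xcf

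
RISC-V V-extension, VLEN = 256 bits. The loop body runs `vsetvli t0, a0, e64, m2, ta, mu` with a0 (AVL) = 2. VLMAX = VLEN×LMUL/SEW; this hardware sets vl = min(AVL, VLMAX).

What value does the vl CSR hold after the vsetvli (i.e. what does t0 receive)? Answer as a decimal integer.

vl = 2

lanes per group: 256·2/64 = 8
vl ← min(2, 8) = 2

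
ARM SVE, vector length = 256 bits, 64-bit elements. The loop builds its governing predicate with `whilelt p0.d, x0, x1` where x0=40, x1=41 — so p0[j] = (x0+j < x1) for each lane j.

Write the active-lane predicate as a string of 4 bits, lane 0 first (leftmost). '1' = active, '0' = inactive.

register lanes = 256/64 = 4
whilelt: lane j active iff 40+j < 41 → j < 1 → 1 active
bits (lane 0 leftmost): 1000

predicate = 1000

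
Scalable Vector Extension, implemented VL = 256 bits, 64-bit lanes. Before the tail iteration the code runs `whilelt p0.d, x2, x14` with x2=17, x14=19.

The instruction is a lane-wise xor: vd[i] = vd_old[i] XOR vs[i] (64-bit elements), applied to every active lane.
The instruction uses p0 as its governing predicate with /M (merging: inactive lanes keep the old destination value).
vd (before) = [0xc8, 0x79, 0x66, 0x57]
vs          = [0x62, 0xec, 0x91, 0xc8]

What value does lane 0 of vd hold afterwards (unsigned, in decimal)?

256-bit reg / 64-bit elem → 4 lanes
active while 17+j < 19, i.e. j ∈ [0,2) capped at 4 ⇒ 2
vd[0] xor(0xc8,0x62) -> 0xaa
vd[1] xor(0x79,0xec) -> 0x95
vd[2] tail/keep -> 0x66
vd[3] tail/keep -> 0x57

vd[0] = 170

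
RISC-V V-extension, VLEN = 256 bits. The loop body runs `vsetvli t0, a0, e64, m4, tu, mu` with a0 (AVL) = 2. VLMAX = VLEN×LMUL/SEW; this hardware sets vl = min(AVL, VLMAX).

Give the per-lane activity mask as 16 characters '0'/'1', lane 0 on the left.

VLMAX = VLEN×LMUL/SEW = 256×4/64 = 16
vl ← min(2, 16) = 2
bits (lane 0 leftmost): 1100000000000000

predicate = 1100000000000000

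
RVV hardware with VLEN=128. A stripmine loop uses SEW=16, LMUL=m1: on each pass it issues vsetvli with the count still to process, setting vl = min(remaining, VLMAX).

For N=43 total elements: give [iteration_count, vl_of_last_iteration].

lanes per group: 128·1/16 = 8
N=43: ⌈43/8⌉ = 6 iters; last vl = 43 − 5×8 = 3

[iterations, last_vl] = [6, 3]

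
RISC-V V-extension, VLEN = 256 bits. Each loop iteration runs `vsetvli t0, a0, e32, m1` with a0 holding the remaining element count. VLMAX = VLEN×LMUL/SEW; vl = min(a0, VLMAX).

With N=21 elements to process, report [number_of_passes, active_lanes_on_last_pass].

[iterations, last_vl] = [3, 5]

VLMAX = VLEN×LMUL/SEW = 256×1/32 = 8
N=21: ⌈21/8⌉ = 3 iters; last vl = 21 − 2×8 = 5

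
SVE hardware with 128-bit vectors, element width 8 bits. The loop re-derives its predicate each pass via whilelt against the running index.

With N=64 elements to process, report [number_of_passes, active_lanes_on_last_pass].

[iterations, last_vl] = [4, 16]

register lanes = 128/8 = 16
64 elements at 16/iter → 4 passes, remainder 16 on the last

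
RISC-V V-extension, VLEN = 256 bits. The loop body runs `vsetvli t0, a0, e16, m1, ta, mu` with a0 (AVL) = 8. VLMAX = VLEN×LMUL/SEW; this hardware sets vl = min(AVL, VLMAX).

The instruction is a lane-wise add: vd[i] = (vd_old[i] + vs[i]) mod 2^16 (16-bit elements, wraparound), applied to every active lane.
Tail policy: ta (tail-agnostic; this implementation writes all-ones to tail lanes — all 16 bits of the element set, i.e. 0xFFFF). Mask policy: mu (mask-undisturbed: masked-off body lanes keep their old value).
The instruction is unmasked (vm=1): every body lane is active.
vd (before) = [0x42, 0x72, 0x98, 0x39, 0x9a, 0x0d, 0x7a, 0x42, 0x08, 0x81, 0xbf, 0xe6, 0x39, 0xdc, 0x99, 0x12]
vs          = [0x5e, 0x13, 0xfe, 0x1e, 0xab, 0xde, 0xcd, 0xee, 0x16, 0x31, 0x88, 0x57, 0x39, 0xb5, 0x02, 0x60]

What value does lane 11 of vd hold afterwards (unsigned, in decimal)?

vd[11] = 65535

VLMAX = (256 × 1) / 16 = 16 lanes
AVL=8 ≤ VLMAX=16, so vl = 8
lane  0: add(0x42,0x5e) ⇒ 0xa0
lane  1: add(0x72,0x13) ⇒ 0x85
lane  2: add(0x98,0xfe) ⇒ 0x196
lane  3: add(0x39,0x1e) ⇒ 0x57
lane  4: add(0x9a,0xab) ⇒ 0x145
lane  5: add(0x0d,0xde) ⇒ 0xeb
lane  6: add(0x7a,0xcd) ⇒ 0x147
lane  7: add(0x42,0xee) ⇒ 0x130
lane  8: tail/ones ⇒ 0xffff
lane  9: tail/ones ⇒ 0xffff
lane 10: tail/ones ⇒ 0xffff
lane 11: tail/ones ⇒ 0xffff
lane 12: tail/ones ⇒ 0xffff
lane 13: tail/ones ⇒ 0xffff
lane 14: tail/ones ⇒ 0xffff
lane 15: tail/ones ⇒ 0xffff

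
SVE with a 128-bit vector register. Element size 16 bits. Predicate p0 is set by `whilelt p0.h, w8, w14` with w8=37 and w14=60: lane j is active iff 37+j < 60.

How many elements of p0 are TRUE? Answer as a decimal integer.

register lanes = 128/16 = 8
active while 37+j < 60, i.e. j ∈ [0,23) capped at 8 ⇒ 8

vl = 8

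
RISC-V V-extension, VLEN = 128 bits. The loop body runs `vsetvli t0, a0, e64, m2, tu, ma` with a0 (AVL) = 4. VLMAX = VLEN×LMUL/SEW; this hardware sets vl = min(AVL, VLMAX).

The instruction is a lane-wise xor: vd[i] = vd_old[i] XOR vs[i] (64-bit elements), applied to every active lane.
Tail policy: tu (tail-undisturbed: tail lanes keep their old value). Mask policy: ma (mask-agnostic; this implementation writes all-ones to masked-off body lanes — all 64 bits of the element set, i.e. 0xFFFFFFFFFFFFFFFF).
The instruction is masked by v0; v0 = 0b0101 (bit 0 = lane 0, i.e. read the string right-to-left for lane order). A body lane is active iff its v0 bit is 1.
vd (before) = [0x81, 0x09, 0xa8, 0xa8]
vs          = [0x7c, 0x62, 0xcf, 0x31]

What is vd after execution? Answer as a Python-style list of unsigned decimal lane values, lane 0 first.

VLMAX = (128 × 2) / 64 = 4 lanes
vl = min(AVL, VLMAX) = min(4, 4) = 4
  i=0: xor(0x81,0x7c) → 253
  i=1: mask-off/ones → 18446744073709551615
  i=2: xor(0xa8,0xcf) → 103
  i=3: mask-off/ones → 18446744073709551615

vd = [253, 18446744073709551615, 103, 18446744073709551615]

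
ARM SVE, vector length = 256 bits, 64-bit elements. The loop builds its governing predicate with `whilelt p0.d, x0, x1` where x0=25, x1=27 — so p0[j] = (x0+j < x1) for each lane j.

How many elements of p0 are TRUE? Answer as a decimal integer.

register lanes = 256/64 = 4
p0[j] = (25+j < 27); true for j=0..1 → 2 lanes set

vl = 2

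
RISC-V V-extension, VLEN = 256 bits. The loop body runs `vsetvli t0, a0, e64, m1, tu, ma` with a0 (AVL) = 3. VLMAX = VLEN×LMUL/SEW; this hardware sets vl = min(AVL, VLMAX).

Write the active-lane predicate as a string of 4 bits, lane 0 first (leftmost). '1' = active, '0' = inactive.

predicate = 1110

VLMAX = VLEN×LMUL/SEW = 256×1/64 = 4
AVL=3 ≤ VLMAX=4, so vl = 3
bits (lane 0 leftmost): 1110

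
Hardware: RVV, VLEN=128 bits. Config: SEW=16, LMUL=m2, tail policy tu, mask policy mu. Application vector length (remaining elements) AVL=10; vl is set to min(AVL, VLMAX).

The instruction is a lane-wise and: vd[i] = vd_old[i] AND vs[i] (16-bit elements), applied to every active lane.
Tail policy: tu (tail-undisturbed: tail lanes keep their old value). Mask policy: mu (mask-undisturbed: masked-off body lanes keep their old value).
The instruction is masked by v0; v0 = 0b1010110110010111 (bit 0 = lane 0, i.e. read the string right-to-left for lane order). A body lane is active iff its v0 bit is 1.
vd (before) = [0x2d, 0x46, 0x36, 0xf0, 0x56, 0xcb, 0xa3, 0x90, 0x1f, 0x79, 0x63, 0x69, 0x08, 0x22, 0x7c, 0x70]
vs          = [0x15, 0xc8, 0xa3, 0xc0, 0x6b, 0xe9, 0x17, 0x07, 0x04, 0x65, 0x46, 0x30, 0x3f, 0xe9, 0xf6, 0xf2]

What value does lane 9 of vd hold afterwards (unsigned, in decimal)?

vd[9] = 121

lanes per group: 128·2/16 = 16
vl = min(AVL, VLMAX) = min(10, 16) = 10
lane  0: and(0x2d,0x15) ⇒ 0x05
lane  1: and(0x46,0xc8) ⇒ 0x40
lane  2: and(0x36,0xa3) ⇒ 0x22
lane  3: mask-off/keep ⇒ 0xf0
lane  4: and(0x56,0x6b) ⇒ 0x42
lane  5: mask-off/keep ⇒ 0xcb
lane  6: mask-off/keep ⇒ 0xa3
lane  7: and(0x90,0x07) ⇒ 0x00
lane  8: and(0x1f,0x04) ⇒ 0x04
lane  9: mask-off/keep ⇒ 0x79
lane 10: tail/keep ⇒ 0x63
lane 11: tail/keep ⇒ 0x69
lane 12: tail/keep ⇒ 0x08
lane 13: tail/keep ⇒ 0x22
lane 14: tail/keep ⇒ 0x7c
lane 15: tail/keep ⇒ 0x70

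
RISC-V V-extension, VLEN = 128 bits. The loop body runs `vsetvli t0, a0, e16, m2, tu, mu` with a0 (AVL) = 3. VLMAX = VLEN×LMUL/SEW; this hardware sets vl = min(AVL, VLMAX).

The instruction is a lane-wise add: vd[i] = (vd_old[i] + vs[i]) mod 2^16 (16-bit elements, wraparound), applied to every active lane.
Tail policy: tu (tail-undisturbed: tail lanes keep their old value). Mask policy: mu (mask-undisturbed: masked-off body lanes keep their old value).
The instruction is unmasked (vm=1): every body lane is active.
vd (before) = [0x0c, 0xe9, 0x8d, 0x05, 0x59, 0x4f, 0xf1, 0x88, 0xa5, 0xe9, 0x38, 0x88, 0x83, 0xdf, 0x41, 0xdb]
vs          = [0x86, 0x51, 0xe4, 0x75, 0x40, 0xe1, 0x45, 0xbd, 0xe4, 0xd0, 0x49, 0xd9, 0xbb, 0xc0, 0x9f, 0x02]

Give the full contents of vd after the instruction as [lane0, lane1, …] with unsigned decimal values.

lanes per group: 128·2/16 = 16
vl ← min(3, 16) = 3
vd[0] add(0x0c,0x86) -> 0x92
vd[1] add(0xe9,0x51) -> 0x13a
vd[2] add(0x8d,0xe4) -> 0x171
vd[3] tail/keep -> 0x05
vd[4] tail/keep -> 0x59
vd[5] tail/keep -> 0x4f
vd[6] tail/keep -> 0xf1
vd[7] tail/keep -> 0x88
vd[8] tail/keep -> 0xa5
vd[9] tail/keep -> 0xe9
vd[10] tail/keep -> 0x38
vd[11] tail/keep -> 0x88
vd[12] tail/keep -> 0x83
vd[13] tail/keep -> 0xdf
vd[14] tail/keep -> 0x41
vd[15] tail/keep -> 0xdb

vd = [146, 314, 369, 5, 89, 79, 241, 136, 165, 233, 56, 136, 131, 223, 65, 219]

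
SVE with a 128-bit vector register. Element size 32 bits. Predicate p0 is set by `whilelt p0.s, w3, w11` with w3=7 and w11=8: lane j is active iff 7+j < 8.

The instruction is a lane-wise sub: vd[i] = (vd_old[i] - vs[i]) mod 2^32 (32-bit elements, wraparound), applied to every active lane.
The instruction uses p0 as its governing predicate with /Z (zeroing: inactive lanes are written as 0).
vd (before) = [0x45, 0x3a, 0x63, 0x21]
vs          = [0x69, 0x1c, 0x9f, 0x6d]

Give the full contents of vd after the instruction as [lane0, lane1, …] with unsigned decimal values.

vd = [4294967260, 0, 0, 0]

128-bit reg / 32-bit elem → 4 lanes
active while 7+j < 8, i.e. j ∈ [0,1) capped at 4 ⇒ 1
  i=0: sub(0x45,0x69) → 4294967260
  i=1: tail/zero → 0
  i=2: tail/zero → 0
  i=3: tail/zero → 0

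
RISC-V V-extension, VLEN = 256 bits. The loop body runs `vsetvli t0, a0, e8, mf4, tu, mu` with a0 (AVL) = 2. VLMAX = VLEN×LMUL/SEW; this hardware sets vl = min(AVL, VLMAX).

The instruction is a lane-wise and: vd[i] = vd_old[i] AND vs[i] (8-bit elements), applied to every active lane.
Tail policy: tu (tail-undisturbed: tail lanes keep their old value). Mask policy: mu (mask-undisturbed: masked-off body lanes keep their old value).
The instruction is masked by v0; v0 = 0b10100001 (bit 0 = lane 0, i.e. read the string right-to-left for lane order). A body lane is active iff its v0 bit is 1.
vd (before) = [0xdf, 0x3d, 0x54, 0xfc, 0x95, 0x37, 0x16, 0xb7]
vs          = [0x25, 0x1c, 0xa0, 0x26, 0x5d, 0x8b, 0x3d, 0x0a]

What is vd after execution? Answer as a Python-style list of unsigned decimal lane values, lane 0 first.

lanes per group: 256·1/4/8 = 8
AVL=2 ≤ VLMAX=8, so vl = 2
[0] and(0xdf,0x25) = 0x05
[1] mask-off/keep = 0x3d
[2] tail/keep = 0x54
[3] tail/keep = 0xfc
[4] tail/keep = 0x95
[5] tail/keep = 0x37
[6] tail/keep = 0x16
[7] tail/keep = 0xb7

vd = [5, 61, 84, 252, 149, 55, 22, 183]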